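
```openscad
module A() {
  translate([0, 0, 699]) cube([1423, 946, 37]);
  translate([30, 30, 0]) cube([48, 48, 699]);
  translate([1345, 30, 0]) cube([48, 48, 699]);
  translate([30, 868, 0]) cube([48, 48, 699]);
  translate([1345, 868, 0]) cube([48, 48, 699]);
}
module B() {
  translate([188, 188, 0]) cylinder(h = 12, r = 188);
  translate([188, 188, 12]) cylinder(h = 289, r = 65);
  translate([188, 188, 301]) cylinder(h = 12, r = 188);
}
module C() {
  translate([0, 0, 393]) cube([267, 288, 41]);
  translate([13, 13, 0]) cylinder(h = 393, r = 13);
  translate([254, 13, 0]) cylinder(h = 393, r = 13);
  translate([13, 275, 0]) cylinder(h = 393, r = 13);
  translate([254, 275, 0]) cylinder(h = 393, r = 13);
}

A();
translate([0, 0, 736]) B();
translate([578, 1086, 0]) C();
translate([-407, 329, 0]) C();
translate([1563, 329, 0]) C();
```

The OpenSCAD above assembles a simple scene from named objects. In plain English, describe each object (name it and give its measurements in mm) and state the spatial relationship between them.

A is a rectangular dining table. The top is 1423×946×37 mm with its upper surface at z = 736 mm. It stands on four 48×48 mm square legs, each inset 30 mm from the nearest pair of top edges, running from the floor to the underside of the top.

B is a spool: two coaxial disc flanges of radius 188 mm and thickness 12 mm, joined by a core cylinder of radius 65 mm and height 289 mm. The lower flange rests on z = 0 and the three cylinders share a vertical axis.

C is a four-legged stool. The seat is a 267×288×41 mm slab whose top surface is at z = 434 mm; four round legs, each 26 mm in diameter, run from the floor (z = 0) to the underside of the seat, each leg's axis is inset half a diameter from the nearest pair of seat edges (so the leg's bounding box is flush with the corner).

The spool is on top of the table. Three stools sit around the table at the +y, −x, +x sides.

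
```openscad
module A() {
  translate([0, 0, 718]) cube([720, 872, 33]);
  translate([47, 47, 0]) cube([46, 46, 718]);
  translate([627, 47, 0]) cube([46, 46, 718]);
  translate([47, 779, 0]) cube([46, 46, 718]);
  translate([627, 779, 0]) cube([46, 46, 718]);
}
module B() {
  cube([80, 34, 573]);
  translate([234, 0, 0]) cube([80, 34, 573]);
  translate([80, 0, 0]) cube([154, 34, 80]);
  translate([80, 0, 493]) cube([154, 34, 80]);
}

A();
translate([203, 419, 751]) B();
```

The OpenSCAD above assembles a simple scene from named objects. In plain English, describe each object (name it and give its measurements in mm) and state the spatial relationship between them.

A is a table: top 720 mm (x) × 872 mm (y), 33 mm thick, upper face at z = 751 mm, on four 46×46 mm square legs, each inset 47 mm from the nearest pair of top edges, running from z = 0 to the bottom of the top.

B is a rectangular picture frame lying in the x–z plane (depth along y). The opening is 154 mm wide (x) by 413 mm tall (z), surrounded by a border 80 mm wide on all four sides. The frame is 34 mm deep and is made of two full-height vertical stiles with two horizontal rails fitted between them.

The picture frame is on top of the table, centred.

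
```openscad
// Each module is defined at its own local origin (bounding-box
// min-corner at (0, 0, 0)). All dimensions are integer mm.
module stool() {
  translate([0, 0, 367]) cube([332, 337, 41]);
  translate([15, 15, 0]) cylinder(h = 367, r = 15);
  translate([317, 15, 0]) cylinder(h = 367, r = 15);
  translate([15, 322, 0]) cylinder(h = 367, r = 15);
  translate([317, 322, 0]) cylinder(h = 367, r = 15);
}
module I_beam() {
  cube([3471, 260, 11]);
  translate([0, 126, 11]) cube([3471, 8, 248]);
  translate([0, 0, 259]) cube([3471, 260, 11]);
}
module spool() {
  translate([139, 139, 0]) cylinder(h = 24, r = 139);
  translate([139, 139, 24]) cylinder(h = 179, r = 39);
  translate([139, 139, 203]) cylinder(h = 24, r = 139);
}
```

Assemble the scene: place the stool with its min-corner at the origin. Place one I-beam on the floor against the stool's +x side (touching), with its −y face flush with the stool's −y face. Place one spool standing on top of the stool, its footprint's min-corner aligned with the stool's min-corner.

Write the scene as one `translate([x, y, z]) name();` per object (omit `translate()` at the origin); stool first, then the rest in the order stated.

stool();
translate([332, 0, 0]) I_beam();
translate([0, 0, 408]) spool();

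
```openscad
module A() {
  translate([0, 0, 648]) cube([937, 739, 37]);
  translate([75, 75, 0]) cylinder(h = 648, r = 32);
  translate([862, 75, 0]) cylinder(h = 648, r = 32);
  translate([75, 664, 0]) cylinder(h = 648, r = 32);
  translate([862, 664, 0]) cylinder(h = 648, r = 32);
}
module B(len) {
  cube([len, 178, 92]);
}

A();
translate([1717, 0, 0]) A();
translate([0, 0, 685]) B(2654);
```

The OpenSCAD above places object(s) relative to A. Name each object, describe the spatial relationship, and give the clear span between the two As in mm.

A is a table. B is a beam. A beam spans the tops of two tables. The clear span between the two tables is 780 mm.

Second table starts at x = 1717; first ends at x = 937; clear span = 1717 − 937 = 780 mm.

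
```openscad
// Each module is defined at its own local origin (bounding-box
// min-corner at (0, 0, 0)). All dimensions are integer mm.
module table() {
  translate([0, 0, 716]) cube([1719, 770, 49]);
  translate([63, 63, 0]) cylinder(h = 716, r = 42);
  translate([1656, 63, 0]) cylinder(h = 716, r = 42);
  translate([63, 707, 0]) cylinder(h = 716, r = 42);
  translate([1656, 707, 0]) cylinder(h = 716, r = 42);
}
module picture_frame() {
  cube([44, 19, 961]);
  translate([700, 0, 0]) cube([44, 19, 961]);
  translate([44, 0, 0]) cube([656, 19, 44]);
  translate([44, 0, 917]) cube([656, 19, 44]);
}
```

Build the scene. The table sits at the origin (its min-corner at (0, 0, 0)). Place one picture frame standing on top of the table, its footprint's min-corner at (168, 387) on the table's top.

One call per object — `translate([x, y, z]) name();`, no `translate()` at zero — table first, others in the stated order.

table();
translate([168, 387, 765]) picture_frame();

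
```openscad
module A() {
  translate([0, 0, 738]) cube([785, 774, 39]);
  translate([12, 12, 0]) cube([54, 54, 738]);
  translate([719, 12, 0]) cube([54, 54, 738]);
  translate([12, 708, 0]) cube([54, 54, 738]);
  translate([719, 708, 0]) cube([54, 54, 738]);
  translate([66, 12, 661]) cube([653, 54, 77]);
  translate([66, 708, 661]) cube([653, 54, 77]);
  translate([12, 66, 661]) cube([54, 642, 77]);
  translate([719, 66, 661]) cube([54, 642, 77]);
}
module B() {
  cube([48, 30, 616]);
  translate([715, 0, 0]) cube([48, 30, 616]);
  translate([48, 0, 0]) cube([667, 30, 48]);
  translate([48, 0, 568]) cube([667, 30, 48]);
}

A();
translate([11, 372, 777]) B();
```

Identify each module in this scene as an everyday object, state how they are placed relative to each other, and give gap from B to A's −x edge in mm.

The picture frame's min-x is at 11; the table's min-x is 0; gap = 11 mm.

A is a table. B is a picture frame. The picture frame is on top of the table, centred. The gap from the picture frame to the table's −x edge is 11 mm.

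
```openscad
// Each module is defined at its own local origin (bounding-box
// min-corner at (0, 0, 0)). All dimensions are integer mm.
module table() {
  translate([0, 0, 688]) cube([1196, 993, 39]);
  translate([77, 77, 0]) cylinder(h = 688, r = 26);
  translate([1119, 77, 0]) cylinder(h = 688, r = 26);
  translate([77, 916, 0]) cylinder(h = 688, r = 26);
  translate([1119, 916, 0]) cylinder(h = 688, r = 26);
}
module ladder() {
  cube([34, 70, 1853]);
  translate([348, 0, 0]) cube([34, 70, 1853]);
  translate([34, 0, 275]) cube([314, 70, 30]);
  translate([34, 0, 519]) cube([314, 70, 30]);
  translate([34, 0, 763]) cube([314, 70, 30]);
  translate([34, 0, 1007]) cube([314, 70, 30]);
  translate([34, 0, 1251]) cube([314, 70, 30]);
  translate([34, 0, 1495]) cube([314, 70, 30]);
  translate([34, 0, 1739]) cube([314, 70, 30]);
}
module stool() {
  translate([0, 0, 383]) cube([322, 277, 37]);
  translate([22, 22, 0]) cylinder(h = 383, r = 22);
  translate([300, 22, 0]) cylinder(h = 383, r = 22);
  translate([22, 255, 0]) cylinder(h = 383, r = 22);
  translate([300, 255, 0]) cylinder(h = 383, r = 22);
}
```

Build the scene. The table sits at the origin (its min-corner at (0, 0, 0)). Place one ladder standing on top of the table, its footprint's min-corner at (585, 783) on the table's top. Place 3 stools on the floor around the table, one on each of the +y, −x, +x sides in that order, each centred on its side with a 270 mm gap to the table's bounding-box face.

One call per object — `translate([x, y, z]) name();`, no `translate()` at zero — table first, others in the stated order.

table();
translate([585, 783, 727]) ladder();
translate([437, 1263, 0]) stool();
translate([-592, 358, 0]) stool();
translate([1466, 358, 0]) stool();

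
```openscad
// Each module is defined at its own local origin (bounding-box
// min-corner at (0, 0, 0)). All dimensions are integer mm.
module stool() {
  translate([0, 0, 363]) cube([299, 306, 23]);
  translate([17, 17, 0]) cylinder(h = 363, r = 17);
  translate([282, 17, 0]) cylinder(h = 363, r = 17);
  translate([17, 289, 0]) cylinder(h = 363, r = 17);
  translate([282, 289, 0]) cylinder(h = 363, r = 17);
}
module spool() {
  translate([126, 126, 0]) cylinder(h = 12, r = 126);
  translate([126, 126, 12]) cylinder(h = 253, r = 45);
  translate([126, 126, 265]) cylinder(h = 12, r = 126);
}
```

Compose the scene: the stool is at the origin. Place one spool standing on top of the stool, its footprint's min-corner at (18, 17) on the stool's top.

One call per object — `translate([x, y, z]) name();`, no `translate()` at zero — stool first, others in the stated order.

stool();
translate([18, 17, 386]) spool();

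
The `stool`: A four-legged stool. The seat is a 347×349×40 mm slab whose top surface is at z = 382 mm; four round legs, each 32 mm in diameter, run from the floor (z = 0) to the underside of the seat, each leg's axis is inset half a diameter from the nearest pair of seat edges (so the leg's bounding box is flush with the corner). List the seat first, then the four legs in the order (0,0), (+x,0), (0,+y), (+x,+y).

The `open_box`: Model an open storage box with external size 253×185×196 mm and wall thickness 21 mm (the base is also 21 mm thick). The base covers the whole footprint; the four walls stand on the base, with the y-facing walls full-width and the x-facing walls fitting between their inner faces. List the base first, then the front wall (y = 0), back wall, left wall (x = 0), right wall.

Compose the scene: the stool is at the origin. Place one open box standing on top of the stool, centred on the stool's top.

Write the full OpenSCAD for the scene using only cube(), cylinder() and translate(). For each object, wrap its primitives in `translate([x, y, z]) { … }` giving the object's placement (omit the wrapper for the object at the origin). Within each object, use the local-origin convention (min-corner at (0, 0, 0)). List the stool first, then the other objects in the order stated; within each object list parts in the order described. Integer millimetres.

translate([0, 0, 342]) cube([347, 349, 40]);
translate([16, 16, 0]) cylinder(h = 342, r = 16);
translate([331, 16, 0]) cylinder(h = 342, r = 16);
translate([16, 333, 0]) cylinder(h = 342, r = 16);
translate([331, 333, 0]) cylinder(h = 342, r = 16);
translate([47, 82, 382]) {
  cube([253, 185, 21]);
  translate([0, 0, 21]) cube([253, 21, 175]);
  translate([0, 164, 21]) cube([253, 21, 175]);
  translate([0, 21, 21]) cube([21, 143, 175]);
  translate([232, 21, 21]) cube([21, 143, 175]);
}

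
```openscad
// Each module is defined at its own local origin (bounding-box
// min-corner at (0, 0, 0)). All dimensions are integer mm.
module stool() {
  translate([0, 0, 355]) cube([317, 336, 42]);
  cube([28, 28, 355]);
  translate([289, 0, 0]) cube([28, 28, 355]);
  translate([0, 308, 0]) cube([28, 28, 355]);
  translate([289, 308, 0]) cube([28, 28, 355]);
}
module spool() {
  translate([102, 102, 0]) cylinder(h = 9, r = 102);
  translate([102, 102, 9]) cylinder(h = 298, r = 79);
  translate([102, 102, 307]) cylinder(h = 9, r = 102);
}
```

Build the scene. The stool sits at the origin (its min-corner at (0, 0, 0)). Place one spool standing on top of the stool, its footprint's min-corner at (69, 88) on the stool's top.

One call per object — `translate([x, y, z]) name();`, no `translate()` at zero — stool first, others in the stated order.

stool();
translate([69, 88, 397]) spool();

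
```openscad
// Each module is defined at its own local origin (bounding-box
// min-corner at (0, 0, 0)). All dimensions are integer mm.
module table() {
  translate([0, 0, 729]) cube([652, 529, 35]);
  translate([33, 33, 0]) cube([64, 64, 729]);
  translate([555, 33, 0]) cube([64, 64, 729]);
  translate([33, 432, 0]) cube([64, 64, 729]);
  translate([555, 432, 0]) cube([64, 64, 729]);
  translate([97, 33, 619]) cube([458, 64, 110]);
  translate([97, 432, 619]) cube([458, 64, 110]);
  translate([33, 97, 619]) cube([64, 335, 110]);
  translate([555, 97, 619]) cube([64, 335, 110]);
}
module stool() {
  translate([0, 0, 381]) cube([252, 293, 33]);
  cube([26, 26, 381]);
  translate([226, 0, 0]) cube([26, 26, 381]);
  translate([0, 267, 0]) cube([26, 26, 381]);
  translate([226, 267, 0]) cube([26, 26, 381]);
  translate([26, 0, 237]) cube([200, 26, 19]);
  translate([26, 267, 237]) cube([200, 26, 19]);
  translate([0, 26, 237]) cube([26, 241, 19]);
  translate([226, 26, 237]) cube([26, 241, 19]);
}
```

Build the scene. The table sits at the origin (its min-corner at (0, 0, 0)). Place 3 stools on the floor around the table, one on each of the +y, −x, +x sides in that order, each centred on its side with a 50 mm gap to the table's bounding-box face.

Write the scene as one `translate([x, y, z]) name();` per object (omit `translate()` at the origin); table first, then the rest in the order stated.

table();
translate([200, 579, 0]) stool();
translate([-302, 118, 0]) stool();
translate([702, 118, 0]) stool();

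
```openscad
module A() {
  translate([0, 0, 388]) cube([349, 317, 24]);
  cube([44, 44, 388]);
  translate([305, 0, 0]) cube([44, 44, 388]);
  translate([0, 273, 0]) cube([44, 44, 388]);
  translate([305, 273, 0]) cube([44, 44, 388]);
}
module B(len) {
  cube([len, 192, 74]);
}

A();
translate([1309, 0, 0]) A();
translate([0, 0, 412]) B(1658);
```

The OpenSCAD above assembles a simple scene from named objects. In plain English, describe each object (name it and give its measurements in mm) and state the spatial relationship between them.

A is a simple wooden stool: a rectangular seat 349 mm (x) by 317 mm (y), 24 mm thick, top face at z = 412 mm, on four square legs, each 44×44 mm in cross-section. The legs rest on z = 0, each flush with a corner of the seat.

B is a rectangular beam 1658 mm long (x), 192 mm deep (y), 74 mm thick (z).

The beam spans the tops of two stools placed 960 mm apart, resting at z = 412 mm.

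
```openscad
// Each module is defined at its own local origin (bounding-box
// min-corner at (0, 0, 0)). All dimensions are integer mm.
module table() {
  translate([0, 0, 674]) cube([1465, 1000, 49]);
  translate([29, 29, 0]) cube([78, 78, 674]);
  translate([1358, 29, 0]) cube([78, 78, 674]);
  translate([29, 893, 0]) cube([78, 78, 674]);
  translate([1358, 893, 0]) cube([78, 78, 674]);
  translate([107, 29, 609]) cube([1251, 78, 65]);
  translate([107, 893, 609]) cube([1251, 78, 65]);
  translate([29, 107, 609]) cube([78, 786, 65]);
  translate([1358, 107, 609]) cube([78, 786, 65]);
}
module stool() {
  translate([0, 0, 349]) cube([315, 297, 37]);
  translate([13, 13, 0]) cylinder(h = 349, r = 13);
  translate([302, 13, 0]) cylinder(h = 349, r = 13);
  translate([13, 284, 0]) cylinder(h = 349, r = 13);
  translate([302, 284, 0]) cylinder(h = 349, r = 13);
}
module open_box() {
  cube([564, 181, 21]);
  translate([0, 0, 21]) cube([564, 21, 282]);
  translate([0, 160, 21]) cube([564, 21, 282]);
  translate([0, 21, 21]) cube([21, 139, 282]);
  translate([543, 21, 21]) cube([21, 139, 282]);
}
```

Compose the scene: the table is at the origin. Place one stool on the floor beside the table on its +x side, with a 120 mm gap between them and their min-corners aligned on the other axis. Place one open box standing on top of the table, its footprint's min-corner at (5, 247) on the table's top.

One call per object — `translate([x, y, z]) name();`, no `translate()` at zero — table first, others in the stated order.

table();
translate([1585, 0, 0]) stool();
translate([5, 247, 723]) open_box();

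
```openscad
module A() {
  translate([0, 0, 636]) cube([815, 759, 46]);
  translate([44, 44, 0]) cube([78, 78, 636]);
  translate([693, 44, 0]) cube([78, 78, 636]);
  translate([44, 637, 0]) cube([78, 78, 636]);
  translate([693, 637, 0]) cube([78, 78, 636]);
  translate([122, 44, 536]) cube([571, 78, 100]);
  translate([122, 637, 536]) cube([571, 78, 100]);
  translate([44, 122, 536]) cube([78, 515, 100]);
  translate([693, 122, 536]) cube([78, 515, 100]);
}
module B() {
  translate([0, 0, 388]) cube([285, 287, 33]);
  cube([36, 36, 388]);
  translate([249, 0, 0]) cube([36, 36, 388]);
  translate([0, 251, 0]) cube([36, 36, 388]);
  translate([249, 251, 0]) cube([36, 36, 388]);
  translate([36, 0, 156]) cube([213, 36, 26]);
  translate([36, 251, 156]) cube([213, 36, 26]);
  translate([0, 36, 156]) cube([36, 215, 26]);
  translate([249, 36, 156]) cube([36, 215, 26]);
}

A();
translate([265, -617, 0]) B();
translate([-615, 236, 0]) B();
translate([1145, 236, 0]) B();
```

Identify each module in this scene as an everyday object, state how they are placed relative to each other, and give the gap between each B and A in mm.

Each stool's nearest face is 330 mm from the table's bounding box.

A is a table. B is a stool. Three stools sit around the table at the −y, −x, +x sides. The gap between each stool and the table is 330 mm.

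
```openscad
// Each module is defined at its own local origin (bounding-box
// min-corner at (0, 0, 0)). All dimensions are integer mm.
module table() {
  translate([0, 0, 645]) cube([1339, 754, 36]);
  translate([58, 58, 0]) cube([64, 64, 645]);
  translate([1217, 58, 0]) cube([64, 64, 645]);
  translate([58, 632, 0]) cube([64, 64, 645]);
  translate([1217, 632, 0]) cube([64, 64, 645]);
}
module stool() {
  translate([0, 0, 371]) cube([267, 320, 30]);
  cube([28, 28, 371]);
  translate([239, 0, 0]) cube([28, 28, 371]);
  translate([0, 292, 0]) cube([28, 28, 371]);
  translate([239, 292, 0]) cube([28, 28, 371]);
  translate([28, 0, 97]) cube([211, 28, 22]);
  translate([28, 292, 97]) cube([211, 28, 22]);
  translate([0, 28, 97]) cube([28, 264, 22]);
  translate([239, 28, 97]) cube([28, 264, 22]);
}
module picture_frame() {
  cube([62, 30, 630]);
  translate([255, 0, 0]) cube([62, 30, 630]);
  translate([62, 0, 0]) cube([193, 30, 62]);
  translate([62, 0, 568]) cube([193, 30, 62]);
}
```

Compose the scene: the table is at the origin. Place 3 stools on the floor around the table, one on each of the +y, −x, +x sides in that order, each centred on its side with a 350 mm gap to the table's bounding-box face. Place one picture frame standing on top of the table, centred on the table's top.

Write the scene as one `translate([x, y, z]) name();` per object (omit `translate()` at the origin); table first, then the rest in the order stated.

table();
translate([536, 1104, 0]) stool();
translate([-617, 217, 0]) stool();
translate([1689, 217, 0]) stool();
translate([511, 362, 681]) picture_frame();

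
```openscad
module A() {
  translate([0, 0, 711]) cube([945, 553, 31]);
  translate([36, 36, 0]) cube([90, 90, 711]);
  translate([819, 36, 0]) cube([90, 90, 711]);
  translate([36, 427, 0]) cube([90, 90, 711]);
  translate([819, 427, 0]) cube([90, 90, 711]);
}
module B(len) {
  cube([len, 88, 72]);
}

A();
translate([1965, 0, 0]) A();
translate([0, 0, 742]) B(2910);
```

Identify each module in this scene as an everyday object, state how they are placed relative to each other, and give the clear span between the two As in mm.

Second table starts at x = 1965; first ends at x = 945; clear span = 1965 − 945 = 1020 mm.

A is a table. B is a beam. A beam spans the tops of two tables. The clear span between the two tables is 1020 mm.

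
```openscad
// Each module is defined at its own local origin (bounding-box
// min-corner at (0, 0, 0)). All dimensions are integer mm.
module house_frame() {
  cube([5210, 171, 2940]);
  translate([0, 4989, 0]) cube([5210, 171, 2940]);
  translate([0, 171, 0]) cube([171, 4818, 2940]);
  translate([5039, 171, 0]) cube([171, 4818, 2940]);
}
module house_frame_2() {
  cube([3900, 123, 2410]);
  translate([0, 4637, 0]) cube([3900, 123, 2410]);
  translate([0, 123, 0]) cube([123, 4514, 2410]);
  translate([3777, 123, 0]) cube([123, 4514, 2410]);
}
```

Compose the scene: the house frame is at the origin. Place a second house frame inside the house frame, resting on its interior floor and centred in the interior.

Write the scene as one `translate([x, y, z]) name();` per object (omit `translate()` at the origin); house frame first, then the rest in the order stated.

house_frame();
translate([655, 200, 0]) house_frame_2();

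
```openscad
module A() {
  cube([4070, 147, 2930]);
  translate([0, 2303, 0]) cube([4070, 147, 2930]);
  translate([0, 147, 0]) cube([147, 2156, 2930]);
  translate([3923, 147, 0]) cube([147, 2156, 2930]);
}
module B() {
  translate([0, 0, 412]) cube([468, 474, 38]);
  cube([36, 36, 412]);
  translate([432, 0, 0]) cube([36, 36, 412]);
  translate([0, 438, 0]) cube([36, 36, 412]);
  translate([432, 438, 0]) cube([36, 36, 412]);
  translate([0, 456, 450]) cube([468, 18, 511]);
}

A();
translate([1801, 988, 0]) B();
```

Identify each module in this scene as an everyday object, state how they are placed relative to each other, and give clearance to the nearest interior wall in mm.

Clearances: x = 1654, y = 841; minimum 841 mm.

A is a house frame. B is a chair. The chair sits inside the house frame, centred. The clearance to the nearest interior wall is 841 mm.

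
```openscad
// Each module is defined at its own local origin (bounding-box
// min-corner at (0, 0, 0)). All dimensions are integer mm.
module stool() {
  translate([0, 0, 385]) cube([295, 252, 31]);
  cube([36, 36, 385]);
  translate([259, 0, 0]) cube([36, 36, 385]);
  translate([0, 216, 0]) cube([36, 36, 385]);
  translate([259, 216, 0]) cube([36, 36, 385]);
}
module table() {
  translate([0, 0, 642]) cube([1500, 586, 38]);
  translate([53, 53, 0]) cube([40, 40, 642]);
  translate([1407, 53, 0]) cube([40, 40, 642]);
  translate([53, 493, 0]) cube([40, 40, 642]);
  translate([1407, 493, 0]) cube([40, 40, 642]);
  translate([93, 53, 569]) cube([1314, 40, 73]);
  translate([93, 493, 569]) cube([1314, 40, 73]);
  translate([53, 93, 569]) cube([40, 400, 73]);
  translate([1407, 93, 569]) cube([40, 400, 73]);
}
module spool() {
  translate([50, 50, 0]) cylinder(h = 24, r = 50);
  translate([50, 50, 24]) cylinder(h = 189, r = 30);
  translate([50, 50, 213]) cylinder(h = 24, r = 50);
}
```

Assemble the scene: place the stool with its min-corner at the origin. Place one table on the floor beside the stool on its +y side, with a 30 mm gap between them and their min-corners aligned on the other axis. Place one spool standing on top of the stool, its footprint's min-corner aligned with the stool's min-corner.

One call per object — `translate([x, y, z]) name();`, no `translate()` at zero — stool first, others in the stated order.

stool();
translate([0, 282, 0]) table();
translate([0, 0, 416]) spool();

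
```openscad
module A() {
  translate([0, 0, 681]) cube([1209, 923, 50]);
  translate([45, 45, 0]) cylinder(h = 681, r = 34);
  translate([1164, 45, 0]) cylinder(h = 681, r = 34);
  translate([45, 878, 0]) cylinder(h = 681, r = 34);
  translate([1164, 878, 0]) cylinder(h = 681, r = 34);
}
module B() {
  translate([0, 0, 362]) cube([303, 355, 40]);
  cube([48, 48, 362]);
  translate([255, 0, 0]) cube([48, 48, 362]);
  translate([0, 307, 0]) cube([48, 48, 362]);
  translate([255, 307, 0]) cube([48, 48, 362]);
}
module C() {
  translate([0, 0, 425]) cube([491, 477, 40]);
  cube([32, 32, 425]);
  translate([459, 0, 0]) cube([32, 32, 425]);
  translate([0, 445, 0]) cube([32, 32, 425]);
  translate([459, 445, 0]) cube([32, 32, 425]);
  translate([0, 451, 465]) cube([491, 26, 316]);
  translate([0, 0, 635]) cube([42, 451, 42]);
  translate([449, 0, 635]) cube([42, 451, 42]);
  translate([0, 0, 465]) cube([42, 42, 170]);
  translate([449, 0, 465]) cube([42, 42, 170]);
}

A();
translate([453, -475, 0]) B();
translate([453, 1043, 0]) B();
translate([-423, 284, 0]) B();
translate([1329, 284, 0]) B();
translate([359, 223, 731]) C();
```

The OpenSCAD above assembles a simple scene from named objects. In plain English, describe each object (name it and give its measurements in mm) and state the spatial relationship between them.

A is a table: top 1209 mm (x) × 923 mm (y), 50 mm thick, upper face at z = 731 mm, on four round legs of 68 mm diameter, each leg's bounding box inset 11 mm from the nearest pair of top edges, running from z = 0 to the bottom of the top.

B is a four-legged stool. The seat is a 303×355×40 mm slab whose top surface is at z = 402 mm; four square legs, each 48×48 mm in cross-section, run from the floor (z = 0) to the underside of the seat, each flush with a corner of the seat.

C is a chair: 491×477 mm seat, 40 mm thick, top at z = 465 mm, on four 32 mm square corner legs flush with the seat edges. A 26 mm thick backrest slab spans the full seat width, extending 316 mm above the seat top, its back face flush with the seat's +y edge. Two armrests of 42×42 mm section run along each side from the seat's front edge to the front of the backrest, top faces 212 mm above the seat top and outer faces flush with the seat's x-edges; a 42×42 mm post under the front of each armrest stands on the seat at the front corner.

Four stools sit around the table at the −y, +y, −x, +x sides. The chair is on top of the table, centred.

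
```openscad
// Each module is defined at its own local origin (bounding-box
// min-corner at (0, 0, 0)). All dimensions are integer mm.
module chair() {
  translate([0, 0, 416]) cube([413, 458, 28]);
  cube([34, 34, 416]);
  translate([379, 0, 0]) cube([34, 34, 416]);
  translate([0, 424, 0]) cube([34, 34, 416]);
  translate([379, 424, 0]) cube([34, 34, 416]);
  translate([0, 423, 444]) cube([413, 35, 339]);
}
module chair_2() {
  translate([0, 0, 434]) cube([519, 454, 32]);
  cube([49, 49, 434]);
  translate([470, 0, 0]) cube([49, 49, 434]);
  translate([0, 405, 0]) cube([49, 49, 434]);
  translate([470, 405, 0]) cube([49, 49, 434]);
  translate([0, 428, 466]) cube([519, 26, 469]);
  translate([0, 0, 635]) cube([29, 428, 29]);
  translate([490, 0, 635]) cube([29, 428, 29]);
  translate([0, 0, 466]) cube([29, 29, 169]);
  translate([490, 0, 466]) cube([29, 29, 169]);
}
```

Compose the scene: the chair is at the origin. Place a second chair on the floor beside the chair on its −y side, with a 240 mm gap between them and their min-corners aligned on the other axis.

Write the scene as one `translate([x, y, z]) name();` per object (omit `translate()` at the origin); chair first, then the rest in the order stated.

chair();
translate([0, -694, 0]) chair_2();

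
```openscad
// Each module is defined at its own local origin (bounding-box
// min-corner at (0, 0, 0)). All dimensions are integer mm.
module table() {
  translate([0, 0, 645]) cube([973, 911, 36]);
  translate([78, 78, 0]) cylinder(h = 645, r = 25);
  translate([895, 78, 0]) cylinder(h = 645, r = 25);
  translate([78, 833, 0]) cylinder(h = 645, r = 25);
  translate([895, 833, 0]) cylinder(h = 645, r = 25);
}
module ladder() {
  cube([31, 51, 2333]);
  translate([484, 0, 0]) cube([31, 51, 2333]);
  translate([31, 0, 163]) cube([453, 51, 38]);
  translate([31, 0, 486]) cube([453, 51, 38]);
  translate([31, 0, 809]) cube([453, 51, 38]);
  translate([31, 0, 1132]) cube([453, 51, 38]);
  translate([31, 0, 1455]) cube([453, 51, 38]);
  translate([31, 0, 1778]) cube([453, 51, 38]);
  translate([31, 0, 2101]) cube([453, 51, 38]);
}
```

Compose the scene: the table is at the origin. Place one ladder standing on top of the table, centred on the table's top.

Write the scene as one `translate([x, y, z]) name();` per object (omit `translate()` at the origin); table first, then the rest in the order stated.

table();
translate([229, 430, 681]) ladder();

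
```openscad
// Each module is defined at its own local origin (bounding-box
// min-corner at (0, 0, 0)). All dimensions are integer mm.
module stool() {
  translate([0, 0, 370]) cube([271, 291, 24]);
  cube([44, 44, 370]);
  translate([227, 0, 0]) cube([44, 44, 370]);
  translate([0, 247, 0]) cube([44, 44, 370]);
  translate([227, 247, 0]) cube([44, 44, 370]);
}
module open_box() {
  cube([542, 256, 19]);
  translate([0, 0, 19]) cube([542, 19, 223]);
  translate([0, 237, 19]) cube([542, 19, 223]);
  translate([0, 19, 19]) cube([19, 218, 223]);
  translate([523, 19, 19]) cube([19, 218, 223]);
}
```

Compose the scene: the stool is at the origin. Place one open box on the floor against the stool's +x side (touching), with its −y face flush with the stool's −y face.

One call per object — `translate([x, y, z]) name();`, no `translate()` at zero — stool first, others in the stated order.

stool();
translate([271, 0, 0]) open_box();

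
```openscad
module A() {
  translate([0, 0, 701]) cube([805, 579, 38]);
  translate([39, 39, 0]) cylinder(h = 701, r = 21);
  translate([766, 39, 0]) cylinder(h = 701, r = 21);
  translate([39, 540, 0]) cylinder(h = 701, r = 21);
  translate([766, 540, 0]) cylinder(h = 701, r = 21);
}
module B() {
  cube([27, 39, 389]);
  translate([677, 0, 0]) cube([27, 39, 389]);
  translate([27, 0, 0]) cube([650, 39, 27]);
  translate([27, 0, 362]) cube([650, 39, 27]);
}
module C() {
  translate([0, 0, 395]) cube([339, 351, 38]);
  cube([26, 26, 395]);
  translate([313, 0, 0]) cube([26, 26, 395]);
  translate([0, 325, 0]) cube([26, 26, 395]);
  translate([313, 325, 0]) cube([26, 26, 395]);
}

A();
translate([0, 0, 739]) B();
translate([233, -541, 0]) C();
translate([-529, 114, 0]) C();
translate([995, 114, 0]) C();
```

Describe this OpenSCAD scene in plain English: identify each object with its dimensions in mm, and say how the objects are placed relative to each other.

A is a table: top 805 mm (x) × 579 mm (y), 38 mm thick, upper face at z = 739 mm, on four round legs of 42 mm diameter, each leg's bounding box inset 18 mm from the nearest pair of top edges, running from z = 0 to the bottom of the top.

B is a rectangular picture frame lying in the x–z plane (depth along y). The opening is 650 mm wide (x) by 335 mm tall (z), surrounded by a border 27 mm wide on all four sides. The frame is 39 mm deep and is made of two full-height vertical stiles with two horizontal rails fitted between them.

C is a four-legged stool. The seat is 339×351 mm, 38 mm thick, top at z = 433 mm. It stands on four square legs, each 26×26 mm in cross-section, from z = 0 to the seat underside, each flush with a corner of the seat.

The picture frame is on top of the table. Three stools sit around the table at the −y, −x, +x sides.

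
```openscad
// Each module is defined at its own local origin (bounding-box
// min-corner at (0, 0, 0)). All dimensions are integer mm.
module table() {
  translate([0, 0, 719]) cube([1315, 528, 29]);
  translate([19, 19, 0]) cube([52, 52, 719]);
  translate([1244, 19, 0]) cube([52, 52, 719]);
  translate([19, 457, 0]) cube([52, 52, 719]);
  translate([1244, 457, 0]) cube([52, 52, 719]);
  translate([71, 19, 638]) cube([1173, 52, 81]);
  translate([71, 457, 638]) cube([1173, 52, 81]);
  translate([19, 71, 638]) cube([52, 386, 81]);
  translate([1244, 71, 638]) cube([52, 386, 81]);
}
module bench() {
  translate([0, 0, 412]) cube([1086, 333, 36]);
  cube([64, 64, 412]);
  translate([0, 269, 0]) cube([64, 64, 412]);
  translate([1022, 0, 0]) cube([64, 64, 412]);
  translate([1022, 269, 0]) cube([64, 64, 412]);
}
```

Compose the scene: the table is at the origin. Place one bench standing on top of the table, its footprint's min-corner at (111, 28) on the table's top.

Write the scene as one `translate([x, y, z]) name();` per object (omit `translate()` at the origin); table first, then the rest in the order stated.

table();
translate([111, 28, 748]) bench();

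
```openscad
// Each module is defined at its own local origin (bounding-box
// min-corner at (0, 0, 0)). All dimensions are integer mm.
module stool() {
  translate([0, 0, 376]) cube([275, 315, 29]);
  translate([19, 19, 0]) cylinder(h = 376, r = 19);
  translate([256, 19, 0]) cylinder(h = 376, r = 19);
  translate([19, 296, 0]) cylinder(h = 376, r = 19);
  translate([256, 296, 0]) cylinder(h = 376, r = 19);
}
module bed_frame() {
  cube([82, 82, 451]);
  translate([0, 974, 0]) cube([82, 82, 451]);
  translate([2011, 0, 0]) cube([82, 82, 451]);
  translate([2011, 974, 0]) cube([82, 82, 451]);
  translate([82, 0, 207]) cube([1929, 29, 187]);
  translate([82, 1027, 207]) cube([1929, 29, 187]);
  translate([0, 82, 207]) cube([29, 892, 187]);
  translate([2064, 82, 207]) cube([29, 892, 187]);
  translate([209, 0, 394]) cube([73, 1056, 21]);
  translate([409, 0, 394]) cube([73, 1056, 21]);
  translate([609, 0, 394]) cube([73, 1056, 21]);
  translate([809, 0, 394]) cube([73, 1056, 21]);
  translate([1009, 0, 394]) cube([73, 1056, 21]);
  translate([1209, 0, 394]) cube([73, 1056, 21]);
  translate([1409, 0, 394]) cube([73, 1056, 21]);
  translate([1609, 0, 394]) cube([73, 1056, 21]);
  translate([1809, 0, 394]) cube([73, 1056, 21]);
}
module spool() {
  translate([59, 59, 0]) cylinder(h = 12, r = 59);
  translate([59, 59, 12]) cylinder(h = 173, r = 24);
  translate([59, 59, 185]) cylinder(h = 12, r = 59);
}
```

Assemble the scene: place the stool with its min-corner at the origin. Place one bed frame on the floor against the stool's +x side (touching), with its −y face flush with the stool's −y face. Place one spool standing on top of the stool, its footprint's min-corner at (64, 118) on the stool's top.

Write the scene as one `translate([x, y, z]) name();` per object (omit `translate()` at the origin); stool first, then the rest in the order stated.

stool();
translate([275, 0, 0]) bed_frame();
translate([64, 118, 405]) spool();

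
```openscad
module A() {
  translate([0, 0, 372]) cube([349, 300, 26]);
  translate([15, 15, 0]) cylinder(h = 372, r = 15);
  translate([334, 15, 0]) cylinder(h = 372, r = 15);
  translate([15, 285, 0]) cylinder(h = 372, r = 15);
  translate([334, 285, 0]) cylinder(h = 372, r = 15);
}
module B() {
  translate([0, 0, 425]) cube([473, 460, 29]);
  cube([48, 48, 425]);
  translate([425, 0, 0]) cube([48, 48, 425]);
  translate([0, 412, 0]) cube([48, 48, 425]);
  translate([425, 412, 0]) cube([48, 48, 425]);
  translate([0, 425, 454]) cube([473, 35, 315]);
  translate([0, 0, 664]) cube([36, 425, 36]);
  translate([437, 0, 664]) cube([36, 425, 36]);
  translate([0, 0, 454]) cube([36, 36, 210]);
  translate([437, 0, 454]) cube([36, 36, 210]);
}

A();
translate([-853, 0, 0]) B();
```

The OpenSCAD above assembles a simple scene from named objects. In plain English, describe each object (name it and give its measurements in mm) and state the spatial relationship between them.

A is a simple wooden stool: a rectangular seat 349 mm (x) by 300 mm (y), 26 mm thick, top face at z = 398 mm, on four round legs, each 30 mm in diameter. The legs rest on z = 0, each leg's axis is inset half a diameter from the nearest pair of seat edges (so the leg's bounding box is flush with the corner).

B is a chair. The seat is a 473×460×29 mm slab with its top at z = 454 mm, on four 48×48 mm corner legs (flush with the seat edges, standing on z = 0). A flat backrest 35 mm thick, 315 mm tall, spans the full seat width and rises from the seat top along its +y edge, rear face flush with the rear of the seat. Two armrests of 36×36 mm section run along each side from the seat's front edge to the front of the backrest, top faces 246 mm above the seat top and outer faces flush with the seat's x-edges; a 36×36 mm post under the front of each armrest stands on the seat at the front corner.

The chair is on the floor beside the stool on its −x side.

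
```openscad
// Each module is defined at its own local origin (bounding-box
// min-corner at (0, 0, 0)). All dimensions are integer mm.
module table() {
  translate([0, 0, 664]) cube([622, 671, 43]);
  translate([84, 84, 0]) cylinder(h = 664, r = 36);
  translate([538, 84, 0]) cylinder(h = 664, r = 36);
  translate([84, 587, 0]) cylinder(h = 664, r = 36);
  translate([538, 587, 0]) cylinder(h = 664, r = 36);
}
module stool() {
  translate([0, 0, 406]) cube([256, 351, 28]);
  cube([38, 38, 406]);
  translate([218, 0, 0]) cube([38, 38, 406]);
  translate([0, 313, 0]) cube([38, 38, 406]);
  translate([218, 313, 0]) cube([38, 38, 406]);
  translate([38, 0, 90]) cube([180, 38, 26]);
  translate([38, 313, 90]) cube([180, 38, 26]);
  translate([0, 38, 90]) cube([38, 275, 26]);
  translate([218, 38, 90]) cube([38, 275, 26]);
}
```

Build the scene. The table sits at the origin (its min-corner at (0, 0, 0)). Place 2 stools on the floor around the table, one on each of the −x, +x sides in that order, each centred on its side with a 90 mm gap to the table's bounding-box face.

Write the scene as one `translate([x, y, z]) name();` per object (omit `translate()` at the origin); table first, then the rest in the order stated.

table();
translate([-346, 160, 0]) stool();
translate([712, 160, 0]) stool();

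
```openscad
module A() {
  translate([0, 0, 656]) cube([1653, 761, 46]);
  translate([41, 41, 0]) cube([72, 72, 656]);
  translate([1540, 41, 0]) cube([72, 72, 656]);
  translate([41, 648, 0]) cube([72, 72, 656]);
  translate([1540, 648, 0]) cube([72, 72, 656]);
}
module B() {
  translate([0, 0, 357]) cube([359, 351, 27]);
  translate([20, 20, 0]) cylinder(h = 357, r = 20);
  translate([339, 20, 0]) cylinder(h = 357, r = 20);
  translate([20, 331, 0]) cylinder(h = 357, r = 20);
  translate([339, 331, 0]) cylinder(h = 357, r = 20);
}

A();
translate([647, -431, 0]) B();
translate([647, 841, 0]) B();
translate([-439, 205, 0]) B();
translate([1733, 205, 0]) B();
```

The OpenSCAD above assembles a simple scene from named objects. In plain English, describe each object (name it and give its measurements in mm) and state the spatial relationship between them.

A is a table with a 1653×761 mm rectangular top, 46 mm thick, top surface at z = 702 mm, supported by four 72×72 mm square legs, each inset 41 mm from the nearest pair of top edges, running from the floor.

B is a simple wooden stool: a rectangular seat 359 mm (x) by 351 mm (y), 27 mm thick, top face at z = 384 mm, on four round legs, each 40 mm in diameter. The legs rest on z = 0, each leg's axis is inset half a diameter from the nearest pair of seat edges (so the leg's bounding box is flush with the corner).

Four stools sit around the table at the −y, +y, −x, +x sides.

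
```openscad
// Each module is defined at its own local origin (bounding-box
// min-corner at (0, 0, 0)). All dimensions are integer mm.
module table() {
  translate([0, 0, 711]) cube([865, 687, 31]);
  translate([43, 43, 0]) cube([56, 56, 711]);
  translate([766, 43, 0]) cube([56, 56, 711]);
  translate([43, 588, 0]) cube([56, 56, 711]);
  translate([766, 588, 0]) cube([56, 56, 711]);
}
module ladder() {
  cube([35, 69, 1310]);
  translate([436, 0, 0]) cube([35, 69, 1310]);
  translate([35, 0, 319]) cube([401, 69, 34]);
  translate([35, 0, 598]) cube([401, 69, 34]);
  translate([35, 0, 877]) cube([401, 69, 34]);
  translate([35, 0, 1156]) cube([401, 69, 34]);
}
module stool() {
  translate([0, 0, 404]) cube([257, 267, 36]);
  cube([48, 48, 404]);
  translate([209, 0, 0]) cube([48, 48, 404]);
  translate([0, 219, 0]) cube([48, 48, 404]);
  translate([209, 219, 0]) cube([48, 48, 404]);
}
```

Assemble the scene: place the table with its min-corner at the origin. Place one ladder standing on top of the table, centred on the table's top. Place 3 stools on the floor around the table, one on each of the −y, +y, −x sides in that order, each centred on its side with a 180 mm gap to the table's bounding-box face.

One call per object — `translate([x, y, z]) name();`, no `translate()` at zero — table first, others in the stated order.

table();
translate([197, 309, 742]) ladder();
translate([304, -447, 0]) stool();
translate([304, 867, 0]) stool();
translate([-437, 210, 0]) stool();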